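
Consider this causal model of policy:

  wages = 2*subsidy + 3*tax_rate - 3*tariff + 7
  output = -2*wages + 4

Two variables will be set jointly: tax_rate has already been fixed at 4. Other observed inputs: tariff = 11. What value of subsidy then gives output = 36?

subsidy = -1

With tax_rate held at 4:
Substituting into the wages equation gives wages = 2*subsidy - 14.
output becomes -4*subsidy + 32.
Solve -4*subsidy + 32 = 36: subsidy = (36 - 32) / -4 = -1.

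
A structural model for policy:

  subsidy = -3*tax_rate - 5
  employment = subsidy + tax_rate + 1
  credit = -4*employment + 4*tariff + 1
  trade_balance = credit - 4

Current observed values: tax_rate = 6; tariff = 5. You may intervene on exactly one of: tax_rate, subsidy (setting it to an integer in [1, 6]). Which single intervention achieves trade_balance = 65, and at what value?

set tax_rate = 4

Intervening on tax_rate: with other inputs at their observed values, trade_balance = 8*tax_rate + 33. Solving for 65 gives tax_rate = 4, within [1, 6].
Intervening on subsidy: trade_balance = -4*subsidy - 11. Reaching 65 requires subsidy = -19, outside [1, 6].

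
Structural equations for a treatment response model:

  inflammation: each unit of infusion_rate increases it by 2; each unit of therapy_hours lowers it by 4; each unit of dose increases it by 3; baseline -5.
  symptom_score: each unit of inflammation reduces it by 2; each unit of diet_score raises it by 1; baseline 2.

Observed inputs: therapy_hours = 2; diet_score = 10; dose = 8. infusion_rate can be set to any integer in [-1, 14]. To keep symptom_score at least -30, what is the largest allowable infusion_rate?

infusion_rate = 5

Substituting into the inflammation equation gives inflammation = 2*infusion_rate + 11.
symptom_score becomes -4*infusion_rate - 10.
Require -4*infusion_rate - 10 ≥ -30, so infusion_rate ≤ 5.
The largest integer in [-1, 14] satisfying this is 5.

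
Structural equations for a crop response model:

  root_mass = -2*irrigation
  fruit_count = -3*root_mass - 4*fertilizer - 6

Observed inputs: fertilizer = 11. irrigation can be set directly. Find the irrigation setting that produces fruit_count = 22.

irrigation = 12

Substituting into the fruit_count equation gives fruit_count = 6*irrigation - 50.
Solve 6*irrigation - 50 = 22: irrigation = (22 + 50) / 6 = 12.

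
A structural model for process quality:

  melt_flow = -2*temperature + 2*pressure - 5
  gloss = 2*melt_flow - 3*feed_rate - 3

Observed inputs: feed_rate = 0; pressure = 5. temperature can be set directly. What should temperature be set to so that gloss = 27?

Substituting into the melt_flow equation gives melt_flow = -2*temperature + 5.
Substituting into the gloss equation gives gloss = -4*temperature + 7.
Solve -4*temperature + 7 = 27: temperature = (27 - 7) / -4 = -5.

temperature = -5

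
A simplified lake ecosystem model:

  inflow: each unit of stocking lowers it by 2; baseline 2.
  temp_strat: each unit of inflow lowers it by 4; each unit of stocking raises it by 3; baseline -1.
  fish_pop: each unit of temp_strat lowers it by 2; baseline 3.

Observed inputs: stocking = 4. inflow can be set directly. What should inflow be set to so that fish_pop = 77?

inflow = 12

Intervening on inflow fixes its value directly, overriding its dependence on stocking.
Substituting into the temp_strat equation gives temp_strat = -4*inflow + 11.
Substituting into the fish_pop equation gives fish_pop = 8*inflow - 19.
Solve 8*inflow - 19 = 77: inflow = (77 + 19) / 8 = 12.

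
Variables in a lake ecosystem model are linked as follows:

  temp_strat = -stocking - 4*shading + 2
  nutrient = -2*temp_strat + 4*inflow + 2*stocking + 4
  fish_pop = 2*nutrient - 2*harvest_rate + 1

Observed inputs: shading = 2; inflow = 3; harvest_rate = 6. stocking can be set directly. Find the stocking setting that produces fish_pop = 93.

Substituting into the temp_strat equation gives temp_strat = -stocking - 6.
Substituting into the nutrient equation gives nutrient = 4*stocking + 28.
Substituting into the fish_pop equation gives fish_pop = 8*stocking + 45.
Solve 8*stocking + 45 = 93: stocking = (93 - 45) / 8 = 6.

stocking = 6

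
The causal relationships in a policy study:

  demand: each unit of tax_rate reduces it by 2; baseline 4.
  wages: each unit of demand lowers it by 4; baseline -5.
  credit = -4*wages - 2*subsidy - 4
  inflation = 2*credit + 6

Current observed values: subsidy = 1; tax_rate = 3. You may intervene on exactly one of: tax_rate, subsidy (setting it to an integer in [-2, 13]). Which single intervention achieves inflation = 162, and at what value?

set tax_rate = 0

Intervening on tax_rate: with other inputs at their observed values, inflation = -64*tax_rate + 162. Solving for 162 gives tax_rate = 0, within [-2, 13].
Intervening on subsidy: inflation = -4*subsidy - 26. Reaching 162 requires subsidy = -47, outside [-2, 13].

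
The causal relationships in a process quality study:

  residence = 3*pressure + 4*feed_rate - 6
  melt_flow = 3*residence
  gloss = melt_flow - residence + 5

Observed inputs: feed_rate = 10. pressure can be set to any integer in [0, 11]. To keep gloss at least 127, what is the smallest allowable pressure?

Substituting into the residence equation gives residence = 3*pressure + 34.
Substituting into the melt_flow equation gives melt_flow = 9*pressure + 102.
Substituting into the gloss equation gives gloss = 6*pressure + 73.
Require 6*pressure + 73 ≥ 127, so pressure ≥ 9.
The smallest integer in [0, 11] satisfying this is 9.

pressure = 9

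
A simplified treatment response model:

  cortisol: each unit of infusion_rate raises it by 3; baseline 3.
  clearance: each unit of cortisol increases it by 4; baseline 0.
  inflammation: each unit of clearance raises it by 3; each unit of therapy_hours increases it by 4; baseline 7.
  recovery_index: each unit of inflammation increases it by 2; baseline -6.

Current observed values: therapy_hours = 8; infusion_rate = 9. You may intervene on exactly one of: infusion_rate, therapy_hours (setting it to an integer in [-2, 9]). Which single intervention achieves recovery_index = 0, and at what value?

Intervening on infusion_rate: with other inputs at their observed values, recovery_index = 72*infusion_rate + 144. Solving for 0 gives infusion_rate = -2, within [-2, 9].
Intervening on therapy_hours: recovery_index = 8*therapy_hours + 728. Reaching 0 requires therapy_hours = -91, outside [-2, 9].

set infusion_rate = -2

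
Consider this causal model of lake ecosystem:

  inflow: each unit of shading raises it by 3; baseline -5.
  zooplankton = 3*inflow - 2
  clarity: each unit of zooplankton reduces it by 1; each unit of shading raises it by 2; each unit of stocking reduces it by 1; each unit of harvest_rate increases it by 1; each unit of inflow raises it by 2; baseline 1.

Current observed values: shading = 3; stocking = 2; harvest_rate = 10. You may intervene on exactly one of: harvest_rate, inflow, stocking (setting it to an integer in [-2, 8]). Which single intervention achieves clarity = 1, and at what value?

Intervening on harvest_rate: with other inputs at their observed values, clarity = harvest_rate + 3. Solving for 1 gives harvest_rate = -2, within [-2, 8].
Intervening on inflow: clarity = -inflow + 17. Reaching 1 requires inflow = 16, outside [-2, 8].
Intervening on stocking: clarity = -stocking + 15. Reaching 1 requires stocking = 14, outside [-2, 8].

set harvest_rate = -2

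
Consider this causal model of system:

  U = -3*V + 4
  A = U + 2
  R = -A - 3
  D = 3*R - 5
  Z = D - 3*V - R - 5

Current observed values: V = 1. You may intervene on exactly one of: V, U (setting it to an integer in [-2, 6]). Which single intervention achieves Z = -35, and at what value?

set U = 6

Intervening on V: Z = 3*V - 28. Reaching -35 requires V = -7/3, not an integer.
Intervening on U: with other inputs at their observed values, Z = -2*U - 23. Solving for -35 gives U = 6, within [-2, 6].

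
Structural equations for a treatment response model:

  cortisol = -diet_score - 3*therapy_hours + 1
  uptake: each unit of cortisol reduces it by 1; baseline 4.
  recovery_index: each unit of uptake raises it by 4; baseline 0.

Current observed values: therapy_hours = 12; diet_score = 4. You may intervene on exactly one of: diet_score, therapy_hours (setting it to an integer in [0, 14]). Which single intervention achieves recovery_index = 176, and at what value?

set diet_score = 5

Intervening on diet_score: with other inputs at their observed values, recovery_index = 4*diet_score + 156. Solving for 176 gives diet_score = 5, within [0, 14].
Intervening on therapy_hours: recovery_index = 12*therapy_hours + 28. Reaching 176 requires therapy_hours = 37/3, not an integer.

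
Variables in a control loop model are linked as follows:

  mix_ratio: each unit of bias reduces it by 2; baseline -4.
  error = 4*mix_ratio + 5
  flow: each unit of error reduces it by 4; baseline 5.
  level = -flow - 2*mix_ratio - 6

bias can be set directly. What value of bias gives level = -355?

Substituting into the error equation gives error = -8*bias - 11.
Substituting into the flow equation gives flow = 32*bias + 49.
So level = -28*bias - 47.
Solve -28*bias - 47 = -355: bias = (-355 + 47) / -28 = 11.

bias = 11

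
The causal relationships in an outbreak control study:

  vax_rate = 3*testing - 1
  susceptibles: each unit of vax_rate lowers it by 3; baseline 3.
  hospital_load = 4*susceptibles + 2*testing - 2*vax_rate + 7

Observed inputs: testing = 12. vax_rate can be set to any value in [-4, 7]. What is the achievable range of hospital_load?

-55 to 99

Intervening on vax_rate fixes its value directly, overriding its dependence on testing.
Substituting into the hospital_load equation gives hospital_load = -14*vax_rate + 43.
Linear in vax_rate, so extremes are at the endpoints: vax_rate = -4 gives hospital_load = 99; vax_rate = 7 gives hospital_load = -55.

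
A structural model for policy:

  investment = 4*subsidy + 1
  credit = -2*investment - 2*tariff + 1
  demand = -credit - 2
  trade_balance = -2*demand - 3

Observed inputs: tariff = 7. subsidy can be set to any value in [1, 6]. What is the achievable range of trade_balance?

Substituting into the credit equation gives credit = -8*subsidy - 15.
This gives demand = 8*subsidy + 13.
Substituting into the trade_balance equation gives trade_balance = -16*subsidy - 29.
Linear in subsidy, so extremes are at the endpoints: subsidy = 1 gives trade_balance = -45; subsidy = 6 gives trade_balance = -125.

-125 to -45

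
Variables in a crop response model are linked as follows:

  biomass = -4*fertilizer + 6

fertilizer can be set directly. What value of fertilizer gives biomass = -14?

Solve -4*fertilizer + 6 = -14: fertilizer = (-14 - 6) / -4 = 5.

fertilizer = 5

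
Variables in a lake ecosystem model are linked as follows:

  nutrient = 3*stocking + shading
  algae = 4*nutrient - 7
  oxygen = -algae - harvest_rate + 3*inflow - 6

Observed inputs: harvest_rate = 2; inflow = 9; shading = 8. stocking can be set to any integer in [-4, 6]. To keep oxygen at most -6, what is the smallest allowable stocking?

Substituting into the nutrient equation gives nutrient = 3*stocking + 8.
Substituting into the algae equation gives algae = 12*stocking + 25.
This gives oxygen = -12*stocking - 6.
Require -12*stocking - 6 ≤ -6, so stocking ≥ 0.
The smallest integer in [-4, 6] satisfying this is 0.

stocking = 0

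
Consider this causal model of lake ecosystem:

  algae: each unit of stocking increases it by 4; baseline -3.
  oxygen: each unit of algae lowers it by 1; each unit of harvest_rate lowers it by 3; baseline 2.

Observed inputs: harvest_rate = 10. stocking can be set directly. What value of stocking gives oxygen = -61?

stocking = 9

Substituting into the oxygen equation gives oxygen = -4*stocking - 25.
Solve -4*stocking - 25 = -61: stocking = (-61 + 25) / -4 = 9.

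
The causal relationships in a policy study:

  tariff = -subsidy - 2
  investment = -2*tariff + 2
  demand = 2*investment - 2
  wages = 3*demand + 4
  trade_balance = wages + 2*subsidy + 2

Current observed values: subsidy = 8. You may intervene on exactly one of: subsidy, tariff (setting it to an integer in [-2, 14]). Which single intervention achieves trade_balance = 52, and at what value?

Intervening on subsidy: trade_balance = 14*subsidy + 36. Reaching 52 requires subsidy = 8/7, not an integer.
Intervening on tariff: with other inputs at their observed values, trade_balance = -12*tariff + 28. Solving for 52 gives tariff = -2, within [-2, 14].

set tariff = -2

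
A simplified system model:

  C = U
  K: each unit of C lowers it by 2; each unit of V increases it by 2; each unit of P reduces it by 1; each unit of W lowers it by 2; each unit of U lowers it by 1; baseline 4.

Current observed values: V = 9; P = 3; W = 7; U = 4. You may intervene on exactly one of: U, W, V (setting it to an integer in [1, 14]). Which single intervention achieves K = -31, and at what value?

Intervening on U: with other inputs at their observed values, K = -3*U + 5. Solving for -31 gives U = 12, within [1, 14].
Intervening on W: K = -2*W + 7. Reaching -31 requires W = 19, outside [1, 14].
Intervening on V: K = 2*V - 25. Reaching -31 requires V = -3, outside [1, 14].

set U = 12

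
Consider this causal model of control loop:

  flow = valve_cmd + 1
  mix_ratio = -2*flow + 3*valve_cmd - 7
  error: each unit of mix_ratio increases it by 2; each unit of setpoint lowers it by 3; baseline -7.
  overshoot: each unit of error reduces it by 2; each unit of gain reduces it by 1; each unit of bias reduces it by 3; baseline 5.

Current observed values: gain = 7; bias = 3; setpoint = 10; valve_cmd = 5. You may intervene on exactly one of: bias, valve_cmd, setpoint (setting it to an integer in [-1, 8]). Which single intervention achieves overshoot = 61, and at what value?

Intervening on bias: overshoot = -3*bias + 88. Reaching 61 requires bias = 9, outside [-1, 8].
Intervening on valve_cmd: overshoot = -4*valve_cmd + 99. Reaching 61 requires valve_cmd = 19/2, not an integer.
Intervening on setpoint: with other inputs at their observed values, overshoot = 6*setpoint + 19. Solving for 61 gives setpoint = 7, within [-1, 8].

set setpoint = 7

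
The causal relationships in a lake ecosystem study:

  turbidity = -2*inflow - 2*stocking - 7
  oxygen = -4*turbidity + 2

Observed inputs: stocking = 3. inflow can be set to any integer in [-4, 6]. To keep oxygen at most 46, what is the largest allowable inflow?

Substituting into the turbidity equation gives turbidity = -2*inflow - 13.
So oxygen = 8*inflow + 54.
Require 8*inflow + 54 ≤ 46, so inflow ≤ -1.
The largest integer in [-4, 6] satisfying this is -1.

inflow = -1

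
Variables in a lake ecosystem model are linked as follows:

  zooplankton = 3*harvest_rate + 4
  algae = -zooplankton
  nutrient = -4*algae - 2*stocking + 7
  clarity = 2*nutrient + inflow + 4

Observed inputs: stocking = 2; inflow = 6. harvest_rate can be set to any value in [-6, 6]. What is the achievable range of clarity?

-96 to 192

Substituting into the algae equation gives algae = -3*harvest_rate - 4.
So nutrient = 12*harvest_rate + 19.
This gives clarity = 24*harvest_rate + 48.
Linear in harvest_rate, so extremes are at the endpoints: harvest_rate = -6 gives clarity = -96; harvest_rate = 6 gives clarity = 192.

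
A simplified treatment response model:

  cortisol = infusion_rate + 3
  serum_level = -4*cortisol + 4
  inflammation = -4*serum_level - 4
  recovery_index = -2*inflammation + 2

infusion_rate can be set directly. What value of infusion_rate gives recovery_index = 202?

infusion_rate = -8

Substituting into the serum_level equation gives serum_level = -4*infusion_rate - 8.
Substituting into the inflammation equation gives inflammation = 16*infusion_rate + 28.
So recovery_index = -32*infusion_rate - 54.
Solve -32*infusion_rate - 54 = 202: infusion_rate = (202 + 54) / -32 = -8.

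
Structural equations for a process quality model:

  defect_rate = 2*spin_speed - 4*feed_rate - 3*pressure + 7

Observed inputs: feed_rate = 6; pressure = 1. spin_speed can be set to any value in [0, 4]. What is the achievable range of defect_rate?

Substituting into the defect_rate equation gives defect_rate = 2*spin_speed - 20.
Linear in spin_speed, so extremes are at the endpoints: spin_speed = 0 gives defect_rate = -20; spin_speed = 4 gives defect_rate = -12.

-20 to -12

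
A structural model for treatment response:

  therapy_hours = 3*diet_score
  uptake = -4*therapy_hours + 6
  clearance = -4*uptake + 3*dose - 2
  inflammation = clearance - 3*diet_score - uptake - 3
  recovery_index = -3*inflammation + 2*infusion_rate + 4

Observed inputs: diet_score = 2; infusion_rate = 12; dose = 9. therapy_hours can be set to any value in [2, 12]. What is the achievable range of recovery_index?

-650 to -50

Intervening on therapy_hours fixes its value directly, overriding its dependence on diet_score.
Substituting into the clearance equation gives clearance = 16*therapy_hours + 1.
Substituting into the inflammation equation gives inflammation = 20*therapy_hours - 14.
recovery_index becomes -60*therapy_hours + 70.
Linear in therapy_hours, so extremes are at the endpoints: therapy_hours = 2 gives recovery_index = -50; therapy_hours = 12 gives recovery_index = -650.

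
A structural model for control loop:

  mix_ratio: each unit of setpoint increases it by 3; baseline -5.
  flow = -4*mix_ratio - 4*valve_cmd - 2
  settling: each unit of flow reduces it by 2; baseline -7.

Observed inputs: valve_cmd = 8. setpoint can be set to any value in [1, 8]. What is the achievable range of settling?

Substituting into the flow equation gives flow = -12*setpoint - 14.
Substituting into the settling equation gives settling = 24*setpoint + 21.
Linear in setpoint, so extremes are at the endpoints: setpoint = 1 gives settling = 45; setpoint = 8 gives settling = 213.

45 to 213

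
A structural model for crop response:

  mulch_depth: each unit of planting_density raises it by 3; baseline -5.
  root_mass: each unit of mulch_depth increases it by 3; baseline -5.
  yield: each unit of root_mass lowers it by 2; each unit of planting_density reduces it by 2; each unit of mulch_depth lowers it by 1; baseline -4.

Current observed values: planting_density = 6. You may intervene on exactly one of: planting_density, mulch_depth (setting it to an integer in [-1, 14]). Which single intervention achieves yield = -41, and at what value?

Intervening on planting_density: yield = -23*planting_density + 41. Reaching -41 requires planting_density = 82/23, not an integer.
Intervening on mulch_depth: with other inputs at their observed values, yield = -7*mulch_depth - 6. Solving for -41 gives mulch_depth = 5, within [-1, 14].

set mulch_depth = 5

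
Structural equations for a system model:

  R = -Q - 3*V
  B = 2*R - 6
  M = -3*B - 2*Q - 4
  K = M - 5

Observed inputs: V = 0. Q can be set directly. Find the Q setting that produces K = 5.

Q = -1

Substituting into the R equation gives R = -Q.
So B = -2*Q - 6.
Substituting into the M equation gives M = 4*Q + 14.
This gives K = 4*Q + 9.
Solve 4*Q + 9 = 5: Q = (5 - 9) / 4 = -1.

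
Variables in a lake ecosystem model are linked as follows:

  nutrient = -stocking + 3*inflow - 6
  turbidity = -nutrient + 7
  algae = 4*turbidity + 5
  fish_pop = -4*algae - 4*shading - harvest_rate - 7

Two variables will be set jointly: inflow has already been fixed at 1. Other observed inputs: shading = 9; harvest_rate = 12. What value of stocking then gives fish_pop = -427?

With inflow held at 1:
Substituting into the nutrient equation gives nutrient = -stocking - 3.
So turbidity = stocking + 10.
Substituting into the algae equation gives algae = 4*stocking + 45.
So fish_pop = -16*stocking - 235.
Solve -16*stocking - 235 = -427: stocking = (-427 + 235) / -16 = 12.

stocking = 12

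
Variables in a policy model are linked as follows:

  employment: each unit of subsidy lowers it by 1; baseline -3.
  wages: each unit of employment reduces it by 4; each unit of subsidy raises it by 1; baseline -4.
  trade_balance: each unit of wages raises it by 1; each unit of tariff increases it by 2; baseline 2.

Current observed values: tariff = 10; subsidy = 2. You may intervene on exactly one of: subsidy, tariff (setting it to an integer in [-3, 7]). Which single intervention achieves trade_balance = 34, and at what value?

Intervening on subsidy: trade_balance = 5*subsidy + 30. Reaching 34 requires subsidy = 4/5, not an integer.
Intervening on tariff: with other inputs at their observed values, trade_balance = 2*tariff + 20. Solving for 34 gives tariff = 7, within [-3, 7].

set tariff = 7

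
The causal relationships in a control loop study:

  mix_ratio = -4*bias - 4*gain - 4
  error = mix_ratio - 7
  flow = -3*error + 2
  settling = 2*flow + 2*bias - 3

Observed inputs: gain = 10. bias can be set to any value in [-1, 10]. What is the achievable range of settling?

Substituting into the mix_ratio equation gives mix_ratio = -4*bias - 44.
This gives error = -4*bias - 51.
flow becomes 12*bias + 155.
This gives settling = 26*bias + 307.
Linear in bias, so extremes are at the endpoints: bias = -1 gives settling = 281; bias = 10 gives settling = 567.

281 to 567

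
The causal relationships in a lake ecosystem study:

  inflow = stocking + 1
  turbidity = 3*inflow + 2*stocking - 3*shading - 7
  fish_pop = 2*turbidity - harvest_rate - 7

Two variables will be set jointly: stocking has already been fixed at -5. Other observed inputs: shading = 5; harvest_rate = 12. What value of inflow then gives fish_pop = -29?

With stocking held at -5:
Intervening on inflow fixes its value directly, overriding its dependence on stocking.
Substituting into the turbidity equation gives turbidity = 3*inflow - 32.
Substituting into the fish_pop equation gives fish_pop = 6*inflow - 83.
Solve 6*inflow - 83 = -29: inflow = (-29 + 83) / 6 = 9.

inflow = 9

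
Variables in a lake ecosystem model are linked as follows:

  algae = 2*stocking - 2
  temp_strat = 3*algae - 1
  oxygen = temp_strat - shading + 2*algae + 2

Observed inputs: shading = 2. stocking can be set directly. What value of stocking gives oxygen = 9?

stocking = 2

Substituting into the temp_strat equation gives temp_strat = 6*stocking - 7.
Substituting into the oxygen equation gives oxygen = 10*stocking - 11.
Solve 10*stocking - 11 = 9: stocking = (9 + 11) / 10 = 2.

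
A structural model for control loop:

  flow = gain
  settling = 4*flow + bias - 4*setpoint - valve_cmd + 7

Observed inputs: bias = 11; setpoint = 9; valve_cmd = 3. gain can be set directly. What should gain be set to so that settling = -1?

Substituting into the settling equation gives settling = 4*gain - 21.
Solve 4*gain - 21 = -1: gain = (-1 + 21) / 4 = 5.

gain = 5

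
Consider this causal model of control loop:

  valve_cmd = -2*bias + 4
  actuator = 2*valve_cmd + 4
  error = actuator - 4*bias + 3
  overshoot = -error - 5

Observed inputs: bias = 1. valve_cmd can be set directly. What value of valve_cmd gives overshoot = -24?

valve_cmd = 8

Intervening on valve_cmd fixes its value directly, overriding its dependence on bias.
Substituting into the error equation gives error = 2*valve_cmd + 3.
Substituting into the overshoot equation gives overshoot = -2*valve_cmd - 8.
Solve -2*valve_cmd - 8 = -24: valve_cmd = (-24 + 8) / -2 = 8.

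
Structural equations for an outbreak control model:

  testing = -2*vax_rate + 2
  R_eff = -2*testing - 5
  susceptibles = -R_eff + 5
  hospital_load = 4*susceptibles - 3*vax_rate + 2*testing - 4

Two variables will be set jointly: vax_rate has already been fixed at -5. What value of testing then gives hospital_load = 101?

With vax_rate held at -5:
Intervening on testing fixes its value directly, overriding its dependence on vax_rate.
Substituting into the susceptibles equation gives susceptibles = 2*testing + 10.
hospital_load becomes 10*testing + 51.
Solve 10*testing + 51 = 101: testing = (101 - 51) / 10 = 5.

testing = 5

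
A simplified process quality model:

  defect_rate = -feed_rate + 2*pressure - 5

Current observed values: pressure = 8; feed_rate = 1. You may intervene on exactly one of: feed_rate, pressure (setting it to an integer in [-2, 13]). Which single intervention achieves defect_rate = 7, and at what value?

Intervening on feed_rate: with other inputs at their observed values, defect_rate = -feed_rate + 11. Solving for 7 gives feed_rate = 4, within [-2, 13].
Intervening on pressure: defect_rate = 2*pressure - 6. Reaching 7 requires pressure = 13/2, not an integer.

set feed_rate = 4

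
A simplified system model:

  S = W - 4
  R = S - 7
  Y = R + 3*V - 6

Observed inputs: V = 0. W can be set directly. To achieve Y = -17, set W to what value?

W = 0

Substituting into the R equation gives R = W - 11.
Y becomes W - 17.
Solve W - 17 = -17: W = (-17 + 17) / 1 = 0.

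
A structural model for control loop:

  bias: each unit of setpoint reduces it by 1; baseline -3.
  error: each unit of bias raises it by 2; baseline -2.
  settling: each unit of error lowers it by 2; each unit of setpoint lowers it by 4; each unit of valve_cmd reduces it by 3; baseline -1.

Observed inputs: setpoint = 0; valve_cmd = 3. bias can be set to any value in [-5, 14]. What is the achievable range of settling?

-62 to 14

Intervening on bias fixes its value directly, overriding its dependence on setpoint.
Substituting into the settling equation gives settling = -4*bias - 6.
Linear in bias, so extremes are at the endpoints: bias = -5 gives settling = 14; bias = 14 gives settling = -62.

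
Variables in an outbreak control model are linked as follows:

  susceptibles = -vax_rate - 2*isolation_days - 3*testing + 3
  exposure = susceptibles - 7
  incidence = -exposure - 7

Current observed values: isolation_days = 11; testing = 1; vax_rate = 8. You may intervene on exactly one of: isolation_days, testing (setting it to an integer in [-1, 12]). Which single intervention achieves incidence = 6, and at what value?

set isolation_days = -1

Intervening on isolation_days: with other inputs at their observed values, incidence = 2*isolation_days + 8. Solving for 6 gives isolation_days = -1, within [-1, 12].
Intervening on testing: incidence = 3*testing + 27. Reaching 6 requires testing = -7, outside [-1, 12].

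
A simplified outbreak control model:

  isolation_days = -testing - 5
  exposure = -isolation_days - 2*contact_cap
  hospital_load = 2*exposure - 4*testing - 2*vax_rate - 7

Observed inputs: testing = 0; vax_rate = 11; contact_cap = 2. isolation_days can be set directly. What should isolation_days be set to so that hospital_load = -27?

Intervening on isolation_days fixes its value directly, overriding its dependence on testing.
Substituting into the exposure equation gives exposure = -isolation_days - 4.
Substituting into the hospital_load equation gives hospital_load = -2*isolation_days - 37.
Solve -2*isolation_days - 37 = -27: isolation_days = (-27 + 37) / -2 = -5.

isolation_days = -5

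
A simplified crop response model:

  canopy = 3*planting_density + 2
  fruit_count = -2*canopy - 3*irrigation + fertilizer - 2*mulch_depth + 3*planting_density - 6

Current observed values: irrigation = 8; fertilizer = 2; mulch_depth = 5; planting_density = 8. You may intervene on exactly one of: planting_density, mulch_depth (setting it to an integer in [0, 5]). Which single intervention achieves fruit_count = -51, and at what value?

set planting_density = 3

Intervening on planting_density: with other inputs at their observed values, fruit_count = -3*planting_density - 42. Solving for -51 gives planting_density = 3, within [0, 5].
Intervening on mulch_depth: fruit_count = -2*mulch_depth - 56. Reaching -51 requires mulch_depth = -5/2, not an integer.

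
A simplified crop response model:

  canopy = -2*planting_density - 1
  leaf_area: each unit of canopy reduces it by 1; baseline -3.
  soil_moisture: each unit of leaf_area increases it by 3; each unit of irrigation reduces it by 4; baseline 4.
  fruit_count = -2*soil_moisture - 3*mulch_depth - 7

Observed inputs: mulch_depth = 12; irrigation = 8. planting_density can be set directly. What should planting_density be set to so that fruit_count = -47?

planting_density = 6

Substituting into the leaf_area equation gives leaf_area = 2*planting_density - 2.
soil_moisture becomes 6*planting_density - 34.
Substituting into the fruit_count equation gives fruit_count = -12*planting_density + 25.
Solve -12*planting_density + 25 = -47: planting_density = (-47 - 25) / -12 = 6.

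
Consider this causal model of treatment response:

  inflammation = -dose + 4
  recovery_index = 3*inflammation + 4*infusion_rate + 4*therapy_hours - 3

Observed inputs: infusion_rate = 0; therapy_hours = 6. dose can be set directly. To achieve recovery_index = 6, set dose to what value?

dose = 9

Substituting into the recovery_index equation gives recovery_index = -3*dose + 33.
Solve -3*dose + 33 = 6: dose = (6 - 33) / -3 = 9.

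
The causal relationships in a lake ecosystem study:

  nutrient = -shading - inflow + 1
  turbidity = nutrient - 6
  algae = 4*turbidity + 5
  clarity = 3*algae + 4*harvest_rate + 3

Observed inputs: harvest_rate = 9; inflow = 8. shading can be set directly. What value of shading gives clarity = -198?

Substituting into the nutrient equation gives nutrient = -shading - 7.
This gives turbidity = -shading - 13.
Substituting into the algae equation gives algae = -4*shading - 47.
Substituting into the clarity equation gives clarity = -12*shading - 102.
Solve -12*shading - 102 = -198: shading = (-198 + 102) / -12 = 8.

shading = 8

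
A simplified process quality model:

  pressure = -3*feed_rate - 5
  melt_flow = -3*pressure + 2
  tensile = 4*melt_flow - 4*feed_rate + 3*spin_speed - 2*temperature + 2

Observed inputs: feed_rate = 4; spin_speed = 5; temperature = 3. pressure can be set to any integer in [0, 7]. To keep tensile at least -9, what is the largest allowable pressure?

Intervening on pressure fixes its value directly, overriding its dependence on feed_rate.
Substituting into the tensile equation gives tensile = -12*pressure + 3.
Require -12*pressure + 3 ≥ -9, so pressure ≤ 1.
The largest integer in [0, 7] satisfying this is 1.

pressure = 1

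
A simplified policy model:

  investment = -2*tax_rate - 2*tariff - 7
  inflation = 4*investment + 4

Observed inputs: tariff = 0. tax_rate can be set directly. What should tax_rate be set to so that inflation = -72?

Substituting into the investment equation gives investment = -2*tax_rate - 7.
Substituting into the inflation equation gives inflation = -8*tax_rate - 24.
Solve -8*tax_rate - 24 = -72: tax_rate = (-72 + 24) / -8 = 6.

tax_rate = 6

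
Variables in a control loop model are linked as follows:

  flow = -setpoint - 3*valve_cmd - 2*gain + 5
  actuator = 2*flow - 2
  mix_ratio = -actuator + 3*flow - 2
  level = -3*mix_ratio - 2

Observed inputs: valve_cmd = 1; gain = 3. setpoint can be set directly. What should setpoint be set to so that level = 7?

setpoint = -1

Substituting into the flow equation gives flow = -setpoint - 4.
This gives actuator = -2*setpoint - 10.
Substituting into the mix_ratio equation gives mix_ratio = -setpoint - 4.
Substituting into the level equation gives level = 3*setpoint + 10.
Solve 3*setpoint + 10 = 7: setpoint = (7 - 10) / 3 = -1.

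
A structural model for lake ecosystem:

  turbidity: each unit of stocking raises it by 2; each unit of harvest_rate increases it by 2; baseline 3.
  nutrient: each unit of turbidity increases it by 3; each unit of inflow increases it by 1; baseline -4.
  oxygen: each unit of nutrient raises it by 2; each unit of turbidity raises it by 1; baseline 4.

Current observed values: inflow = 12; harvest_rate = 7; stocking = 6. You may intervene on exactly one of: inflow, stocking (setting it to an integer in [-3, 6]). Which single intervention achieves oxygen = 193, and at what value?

set inflow = -3

Intervening on inflow: with other inputs at their observed values, oxygen = 2*inflow + 199. Solving for 193 gives inflow = -3, within [-3, 6].
Intervening on stocking: oxygen = 14*stocking + 139. Reaching 193 requires stocking = 27/7, not an integer.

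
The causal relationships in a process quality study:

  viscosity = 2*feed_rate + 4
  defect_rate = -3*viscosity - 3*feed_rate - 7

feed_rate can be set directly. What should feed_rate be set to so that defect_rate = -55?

feed_rate = 4

Substituting into the defect_rate equation gives defect_rate = -9*feed_rate - 19.
Solve -9*feed_rate - 19 = -55: feed_rate = (-55 + 19) / -9 = 4.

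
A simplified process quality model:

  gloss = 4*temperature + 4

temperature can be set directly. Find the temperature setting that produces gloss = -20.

Solve 4*temperature + 4 = -20: temperature = (-20 - 4) / 4 = -6.

temperature = -6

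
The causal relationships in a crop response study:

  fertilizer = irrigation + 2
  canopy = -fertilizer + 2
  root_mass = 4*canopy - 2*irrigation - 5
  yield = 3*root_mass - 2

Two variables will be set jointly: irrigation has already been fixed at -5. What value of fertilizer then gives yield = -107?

fertilizer = 12

With irrigation held at -5:
Intervening on fertilizer fixes its value directly, overriding its dependence on irrigation.
Substituting into the root_mass equation gives root_mass = -4*fertilizer + 13.
yield becomes -12*fertilizer + 37.
Solve -12*fertilizer + 37 = -107: fertilizer = (-107 - 37) / -12 = 12.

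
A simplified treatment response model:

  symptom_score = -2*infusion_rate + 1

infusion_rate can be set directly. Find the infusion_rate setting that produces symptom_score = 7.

infusion_rate = -3

Solve -2*infusion_rate + 1 = 7: infusion_rate = (7 - 1) / -2 = -3.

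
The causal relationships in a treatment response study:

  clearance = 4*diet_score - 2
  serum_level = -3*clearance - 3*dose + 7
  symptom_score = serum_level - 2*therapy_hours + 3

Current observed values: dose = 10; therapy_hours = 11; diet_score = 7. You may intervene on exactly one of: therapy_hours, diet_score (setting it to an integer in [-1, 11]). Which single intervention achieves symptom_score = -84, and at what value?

set diet_score = 4

Intervening on therapy_hours: symptom_score = -2*therapy_hours - 98. Reaching -84 requires therapy_hours = -7, outside [-1, 11].
Intervening on diet_score: with other inputs at their observed values, symptom_score = -12*diet_score - 36. Solving for -84 gives diet_score = 4, within [-1, 11].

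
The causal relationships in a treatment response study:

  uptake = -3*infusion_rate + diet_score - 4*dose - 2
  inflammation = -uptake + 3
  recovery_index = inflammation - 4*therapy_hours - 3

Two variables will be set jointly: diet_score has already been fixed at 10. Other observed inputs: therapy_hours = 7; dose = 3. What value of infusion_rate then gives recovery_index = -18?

infusion_rate = 2

With diet_score held at 10:
Substituting into the uptake equation gives uptake = -3*infusion_rate - 4.
Substituting into the inflammation equation gives inflammation = 3*infusion_rate + 7.
Substituting into the recovery_index equation gives recovery_index = 3*infusion_rate - 24.
Solve 3*infusion_rate - 24 = -18: infusion_rate = (-18 + 24) / 3 = 2.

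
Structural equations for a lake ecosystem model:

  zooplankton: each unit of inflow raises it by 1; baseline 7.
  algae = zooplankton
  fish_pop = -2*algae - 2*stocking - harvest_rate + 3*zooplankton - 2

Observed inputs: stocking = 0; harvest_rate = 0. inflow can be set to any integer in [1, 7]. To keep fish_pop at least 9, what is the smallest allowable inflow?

inflow = 4

Substituting into the algae equation gives algae = inflow + 7.
Substituting into the fish_pop equation gives fish_pop = inflow + 5.
Require inflow + 5 ≥ 9, so inflow ≥ 4.
The smallest integer in [1, 7] satisfying this is 4.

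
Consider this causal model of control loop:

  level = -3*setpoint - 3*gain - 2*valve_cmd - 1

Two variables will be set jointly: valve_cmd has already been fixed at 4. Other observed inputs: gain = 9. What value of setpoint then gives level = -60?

With valve_cmd held at 4:
Substituting into the level equation gives level = -3*setpoint - 36.
Solve -3*setpoint - 36 = -60: setpoint = (-60 + 36) / -3 = 8.

setpoint = 8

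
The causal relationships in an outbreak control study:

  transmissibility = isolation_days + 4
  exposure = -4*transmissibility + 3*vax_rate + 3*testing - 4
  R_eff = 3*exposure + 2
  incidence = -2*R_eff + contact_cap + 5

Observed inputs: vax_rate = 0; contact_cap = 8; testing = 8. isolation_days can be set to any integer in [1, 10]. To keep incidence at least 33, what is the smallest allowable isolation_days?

Substituting into the exposure equation gives exposure = -4*isolation_days + 4.
This gives R_eff = -12*isolation_days + 14.
This gives incidence = 24*isolation_days - 15.
Require 24*isolation_days - 15 ≥ 33, so isolation_days ≥ 2.
The smallest integer in [1, 10] satisfying this is 2.

isolation_days = 2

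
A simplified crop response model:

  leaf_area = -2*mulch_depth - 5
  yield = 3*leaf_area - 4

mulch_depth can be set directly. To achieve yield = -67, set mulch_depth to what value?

Substituting into the yield equation gives yield = -6*mulch_depth - 19.
Solve -6*mulch_depth - 19 = -67: mulch_depth = (-67 + 19) / -6 = 8.

mulch_depth = 8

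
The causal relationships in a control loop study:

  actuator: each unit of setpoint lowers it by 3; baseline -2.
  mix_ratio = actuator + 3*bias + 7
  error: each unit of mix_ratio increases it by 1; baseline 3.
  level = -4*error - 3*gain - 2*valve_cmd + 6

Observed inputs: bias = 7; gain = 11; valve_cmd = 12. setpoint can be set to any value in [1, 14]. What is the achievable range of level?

-155 to 1

Substituting into the mix_ratio equation gives mix_ratio = -3*setpoint + 26.
Substituting into the error equation gives error = -3*setpoint + 29.
Substituting into the level equation gives level = 12*setpoint - 167.
Linear in setpoint, so extremes are at the endpoints: setpoint = 1 gives level = -155; setpoint = 14 gives level = 1.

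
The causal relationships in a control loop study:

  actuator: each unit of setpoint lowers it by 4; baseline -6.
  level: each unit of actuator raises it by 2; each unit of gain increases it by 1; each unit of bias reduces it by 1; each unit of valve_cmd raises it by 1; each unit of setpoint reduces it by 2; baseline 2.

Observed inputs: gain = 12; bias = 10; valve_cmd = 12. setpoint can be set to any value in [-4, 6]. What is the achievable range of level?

Substituting into the level equation gives level = -10*setpoint + 4.
Linear in setpoint, so extremes are at the endpoints: setpoint = -4 gives level = 44; setpoint = 6 gives level = -56.

-56 to 44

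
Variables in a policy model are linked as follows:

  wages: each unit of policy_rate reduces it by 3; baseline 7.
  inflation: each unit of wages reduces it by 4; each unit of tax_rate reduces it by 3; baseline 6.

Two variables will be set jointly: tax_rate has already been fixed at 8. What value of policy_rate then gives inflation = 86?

policy_rate = 11

With tax_rate held at 8:
Substituting into the inflation equation gives inflation = 12*policy_rate - 46.
Solve 12*policy_rate - 46 = 86: policy_rate = (86 + 46) / 12 = 11.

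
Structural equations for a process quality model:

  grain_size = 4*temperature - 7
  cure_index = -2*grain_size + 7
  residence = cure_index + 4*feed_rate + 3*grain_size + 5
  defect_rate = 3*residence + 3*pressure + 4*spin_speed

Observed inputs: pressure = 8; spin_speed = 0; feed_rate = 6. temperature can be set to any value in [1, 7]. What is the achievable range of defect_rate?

123 to 195

Substituting into the cure_index equation gives cure_index = -8*temperature + 21.
So residence = 4*temperature + 29.
defect_rate becomes 12*temperature + 111.
Linear in temperature, so extremes are at the endpoints: temperature = 1 gives defect_rate = 123; temperature = 7 gives defect_rate = 195.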